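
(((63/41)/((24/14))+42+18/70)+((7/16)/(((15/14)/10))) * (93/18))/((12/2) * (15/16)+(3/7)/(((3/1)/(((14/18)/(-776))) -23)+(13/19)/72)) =191733050528819/16785358843995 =11.42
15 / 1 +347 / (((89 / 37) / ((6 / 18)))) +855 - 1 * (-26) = 252071 / 267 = 944.09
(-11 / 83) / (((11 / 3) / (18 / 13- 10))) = 336 / 1079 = 0.31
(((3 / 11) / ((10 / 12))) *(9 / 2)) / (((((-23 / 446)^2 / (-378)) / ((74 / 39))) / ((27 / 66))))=-676035519768 / 4160585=-162485.69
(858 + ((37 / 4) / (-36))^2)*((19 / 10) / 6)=338064283 / 1244160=271.72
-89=-89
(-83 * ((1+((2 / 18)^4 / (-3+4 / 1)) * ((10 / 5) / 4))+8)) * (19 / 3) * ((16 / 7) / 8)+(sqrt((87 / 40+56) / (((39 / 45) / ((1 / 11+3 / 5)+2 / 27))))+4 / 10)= -930935053 / 688905+sqrt(1397990) / 165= -1344.16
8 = 8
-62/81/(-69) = 62/5589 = 0.01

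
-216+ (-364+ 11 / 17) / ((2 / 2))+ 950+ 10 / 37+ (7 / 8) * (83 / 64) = 119818633 / 322048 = 372.05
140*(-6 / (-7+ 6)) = 840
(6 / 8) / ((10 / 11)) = 33 / 40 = 0.82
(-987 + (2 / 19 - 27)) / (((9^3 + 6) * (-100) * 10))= 344 / 249375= 0.00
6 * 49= 294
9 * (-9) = -81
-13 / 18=-0.72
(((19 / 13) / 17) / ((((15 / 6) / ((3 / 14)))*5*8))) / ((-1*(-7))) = 57 / 2165800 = 0.00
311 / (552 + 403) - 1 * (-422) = 422.33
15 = 15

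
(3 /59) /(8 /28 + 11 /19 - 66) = -399 /511117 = -0.00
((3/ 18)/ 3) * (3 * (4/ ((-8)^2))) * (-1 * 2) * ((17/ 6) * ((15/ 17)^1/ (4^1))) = -5/ 384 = -0.01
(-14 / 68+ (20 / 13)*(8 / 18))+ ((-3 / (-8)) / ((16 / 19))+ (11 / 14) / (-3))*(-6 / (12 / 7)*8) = -4.66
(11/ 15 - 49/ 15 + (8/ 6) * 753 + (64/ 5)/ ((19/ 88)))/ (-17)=-302314/ 4845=-62.40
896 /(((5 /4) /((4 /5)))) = 14336 /25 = 573.44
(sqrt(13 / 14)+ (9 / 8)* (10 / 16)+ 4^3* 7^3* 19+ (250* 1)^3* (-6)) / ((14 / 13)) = -77652982199 / 896+ 13* sqrt(182) / 196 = -86666273.88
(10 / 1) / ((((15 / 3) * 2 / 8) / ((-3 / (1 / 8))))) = -192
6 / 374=3 / 187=0.02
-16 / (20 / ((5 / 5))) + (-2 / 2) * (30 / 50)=-7 / 5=-1.40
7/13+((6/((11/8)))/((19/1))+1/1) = 4804/2717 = 1.77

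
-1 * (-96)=96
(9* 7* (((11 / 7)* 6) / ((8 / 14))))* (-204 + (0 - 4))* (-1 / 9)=24024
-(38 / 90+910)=-40969 / 45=-910.42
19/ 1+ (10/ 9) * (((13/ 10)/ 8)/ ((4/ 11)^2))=23461/ 1152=20.37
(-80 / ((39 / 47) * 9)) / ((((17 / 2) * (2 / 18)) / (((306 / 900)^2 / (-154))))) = 3196 / 375375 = 0.01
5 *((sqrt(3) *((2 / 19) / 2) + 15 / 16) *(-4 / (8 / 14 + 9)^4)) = -180075 / 80604484 - 48020 *sqrt(3) / 382871299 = -0.00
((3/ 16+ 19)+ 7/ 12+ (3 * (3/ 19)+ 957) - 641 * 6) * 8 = -2616305/ 114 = -22950.04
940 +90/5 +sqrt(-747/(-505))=3 * sqrt(41915)/505 +958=959.22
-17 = -17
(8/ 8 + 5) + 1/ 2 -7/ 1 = -1/ 2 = -0.50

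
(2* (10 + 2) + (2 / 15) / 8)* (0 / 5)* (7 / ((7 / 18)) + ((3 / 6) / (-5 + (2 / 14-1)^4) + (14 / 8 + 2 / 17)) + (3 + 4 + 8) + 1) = 0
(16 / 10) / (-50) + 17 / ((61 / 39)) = 82631 / 7625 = 10.84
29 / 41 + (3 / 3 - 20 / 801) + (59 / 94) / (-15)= 1.64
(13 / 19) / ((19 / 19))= 13 / 19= 0.68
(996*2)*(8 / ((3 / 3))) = 15936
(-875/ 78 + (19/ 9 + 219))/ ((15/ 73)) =717079/ 702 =1021.48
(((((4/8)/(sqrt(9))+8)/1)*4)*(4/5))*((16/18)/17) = 3136/2295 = 1.37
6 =6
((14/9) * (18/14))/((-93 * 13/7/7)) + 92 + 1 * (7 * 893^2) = 6748922017/1209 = 5582234.92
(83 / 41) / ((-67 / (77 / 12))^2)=0.02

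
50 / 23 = 2.17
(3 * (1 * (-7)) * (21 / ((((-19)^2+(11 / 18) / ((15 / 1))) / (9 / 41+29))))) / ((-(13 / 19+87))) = 27655830 / 67944257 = 0.41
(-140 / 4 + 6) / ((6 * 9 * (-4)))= 29 / 216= 0.13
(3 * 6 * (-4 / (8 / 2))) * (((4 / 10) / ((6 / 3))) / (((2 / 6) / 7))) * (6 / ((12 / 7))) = -264.60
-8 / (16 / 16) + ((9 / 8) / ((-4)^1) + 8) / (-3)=-10.57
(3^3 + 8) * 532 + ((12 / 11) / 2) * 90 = 205360 / 11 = 18669.09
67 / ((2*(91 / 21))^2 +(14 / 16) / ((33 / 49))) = 53064 / 60517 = 0.88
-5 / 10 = -1 / 2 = -0.50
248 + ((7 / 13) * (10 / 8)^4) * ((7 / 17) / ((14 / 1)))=28066071 / 113152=248.04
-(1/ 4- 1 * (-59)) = -59.25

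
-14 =-14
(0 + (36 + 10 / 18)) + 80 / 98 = 16481 / 441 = 37.37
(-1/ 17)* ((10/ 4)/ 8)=-5/ 272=-0.02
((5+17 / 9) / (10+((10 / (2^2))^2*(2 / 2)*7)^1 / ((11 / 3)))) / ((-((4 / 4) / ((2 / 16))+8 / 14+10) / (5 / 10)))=-4774 / 564525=-0.01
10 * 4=40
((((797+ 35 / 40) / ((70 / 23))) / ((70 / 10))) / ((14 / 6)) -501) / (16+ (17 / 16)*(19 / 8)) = -106456104 / 4066265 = -26.18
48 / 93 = 0.52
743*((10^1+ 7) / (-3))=-12631 / 3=-4210.33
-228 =-228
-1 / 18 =-0.06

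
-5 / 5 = -1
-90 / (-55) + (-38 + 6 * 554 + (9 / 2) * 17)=74011 / 22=3364.14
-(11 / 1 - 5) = -6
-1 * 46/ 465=-46/ 465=-0.10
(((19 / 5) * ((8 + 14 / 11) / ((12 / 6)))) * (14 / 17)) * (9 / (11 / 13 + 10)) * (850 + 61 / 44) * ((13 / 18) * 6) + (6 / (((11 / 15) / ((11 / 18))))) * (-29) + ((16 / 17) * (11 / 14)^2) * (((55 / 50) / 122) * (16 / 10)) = 639681558649517 / 14448676550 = 44272.67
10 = 10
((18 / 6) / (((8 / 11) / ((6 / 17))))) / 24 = 33 / 544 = 0.06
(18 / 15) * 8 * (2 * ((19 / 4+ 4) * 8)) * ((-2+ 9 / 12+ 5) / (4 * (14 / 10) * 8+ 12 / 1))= 6300 / 71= 88.73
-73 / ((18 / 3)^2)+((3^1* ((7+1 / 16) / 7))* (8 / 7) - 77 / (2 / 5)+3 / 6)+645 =801617 / 1764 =454.43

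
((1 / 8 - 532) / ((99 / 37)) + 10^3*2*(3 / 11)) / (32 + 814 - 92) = 274565 / 597168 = 0.46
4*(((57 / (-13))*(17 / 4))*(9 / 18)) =-969 / 26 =-37.27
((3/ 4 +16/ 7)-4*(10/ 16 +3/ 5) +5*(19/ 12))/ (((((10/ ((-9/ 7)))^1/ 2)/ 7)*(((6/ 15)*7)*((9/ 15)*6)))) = -1271/ 1176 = -1.08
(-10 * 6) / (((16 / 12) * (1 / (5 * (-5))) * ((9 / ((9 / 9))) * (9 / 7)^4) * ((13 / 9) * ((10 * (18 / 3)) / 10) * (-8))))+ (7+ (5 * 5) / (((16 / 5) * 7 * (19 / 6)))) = 404914801 / 60501168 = 6.69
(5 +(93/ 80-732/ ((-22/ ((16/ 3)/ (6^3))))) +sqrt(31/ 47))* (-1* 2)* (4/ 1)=-165941/ 2970-8* sqrt(1457)/ 47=-62.37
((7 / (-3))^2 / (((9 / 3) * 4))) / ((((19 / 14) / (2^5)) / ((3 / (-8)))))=-686 / 171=-4.01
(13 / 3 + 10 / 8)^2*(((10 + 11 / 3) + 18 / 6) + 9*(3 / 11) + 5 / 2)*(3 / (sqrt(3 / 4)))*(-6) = -14009.06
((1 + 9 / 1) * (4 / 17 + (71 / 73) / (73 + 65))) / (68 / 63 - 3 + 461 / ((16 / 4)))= 17431260 / 815159537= 0.02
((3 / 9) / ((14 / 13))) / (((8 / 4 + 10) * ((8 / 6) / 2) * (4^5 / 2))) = 13 / 172032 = 0.00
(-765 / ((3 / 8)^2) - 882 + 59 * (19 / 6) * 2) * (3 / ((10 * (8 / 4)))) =-3569 / 4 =-892.25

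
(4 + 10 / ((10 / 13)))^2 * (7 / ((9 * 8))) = 2023 / 72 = 28.10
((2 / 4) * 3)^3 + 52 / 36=347 / 72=4.82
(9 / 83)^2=81 / 6889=0.01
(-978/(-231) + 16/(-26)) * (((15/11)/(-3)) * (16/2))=-144880/11011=-13.16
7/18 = 0.39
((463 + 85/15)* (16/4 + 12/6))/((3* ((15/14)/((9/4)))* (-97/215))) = -423206/97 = -4362.95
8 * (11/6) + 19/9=151/9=16.78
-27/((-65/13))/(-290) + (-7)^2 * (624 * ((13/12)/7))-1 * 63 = 6770023/1450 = 4668.98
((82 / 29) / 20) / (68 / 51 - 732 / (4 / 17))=-123 / 2705410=-0.00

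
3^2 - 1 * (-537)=546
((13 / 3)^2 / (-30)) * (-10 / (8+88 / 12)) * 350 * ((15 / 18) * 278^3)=1588543638500 / 621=2558041285.83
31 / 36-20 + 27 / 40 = -6647 / 360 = -18.46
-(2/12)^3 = -1/216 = -0.00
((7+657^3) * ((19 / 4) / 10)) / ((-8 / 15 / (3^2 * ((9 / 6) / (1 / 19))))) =-1036569326175 / 16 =-64785582885.94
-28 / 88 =-7 / 22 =-0.32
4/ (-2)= -2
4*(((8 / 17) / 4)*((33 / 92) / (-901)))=-66 / 352291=-0.00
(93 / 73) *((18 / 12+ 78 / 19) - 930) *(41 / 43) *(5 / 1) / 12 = -223232085 / 477128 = -467.87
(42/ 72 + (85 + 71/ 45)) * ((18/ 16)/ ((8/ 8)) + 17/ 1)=454981/ 288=1579.80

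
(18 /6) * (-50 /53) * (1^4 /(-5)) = 30 /53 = 0.57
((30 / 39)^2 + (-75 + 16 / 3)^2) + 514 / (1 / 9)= 14419135 / 1521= 9480.04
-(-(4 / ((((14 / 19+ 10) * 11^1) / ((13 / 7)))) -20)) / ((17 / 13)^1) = -1017809 / 66759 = -15.25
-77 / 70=-11 / 10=-1.10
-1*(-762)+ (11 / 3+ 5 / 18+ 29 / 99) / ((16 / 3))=805511 / 1056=762.79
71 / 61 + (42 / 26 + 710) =565234 / 793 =712.78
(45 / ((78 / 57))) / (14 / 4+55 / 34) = 4845 / 754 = 6.43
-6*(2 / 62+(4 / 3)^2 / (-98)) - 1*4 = -18614 / 4557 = -4.08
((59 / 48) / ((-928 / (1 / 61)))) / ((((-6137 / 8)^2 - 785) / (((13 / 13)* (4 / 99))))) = -59 / 39522718897794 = -0.00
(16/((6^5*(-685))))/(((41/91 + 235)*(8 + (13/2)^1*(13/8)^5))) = -1490944/9542249626209255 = -0.00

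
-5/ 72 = -0.07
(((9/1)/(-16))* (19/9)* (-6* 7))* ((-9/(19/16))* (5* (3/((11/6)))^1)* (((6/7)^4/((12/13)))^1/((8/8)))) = -6823440/3773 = -1808.49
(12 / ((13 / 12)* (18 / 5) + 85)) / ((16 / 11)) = 0.09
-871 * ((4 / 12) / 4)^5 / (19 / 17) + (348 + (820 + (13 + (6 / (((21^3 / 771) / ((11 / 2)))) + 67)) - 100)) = 1866090681583 / 1621638144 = 1150.74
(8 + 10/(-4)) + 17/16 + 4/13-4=597/208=2.87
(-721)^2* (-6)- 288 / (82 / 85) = -127893126 / 41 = -3119344.54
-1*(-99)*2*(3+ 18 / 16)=3267 / 4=816.75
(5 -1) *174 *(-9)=-6264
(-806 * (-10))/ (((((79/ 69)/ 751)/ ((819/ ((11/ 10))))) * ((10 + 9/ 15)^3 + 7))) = 53447574009375/ 16266811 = 3285682.36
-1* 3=-3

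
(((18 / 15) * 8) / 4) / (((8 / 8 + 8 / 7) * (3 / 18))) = 6.72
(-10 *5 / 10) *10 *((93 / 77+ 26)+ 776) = -3092350 / 77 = -40160.39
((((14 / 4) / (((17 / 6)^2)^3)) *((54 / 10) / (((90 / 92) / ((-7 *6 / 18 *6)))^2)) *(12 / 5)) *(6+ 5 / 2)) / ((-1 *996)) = -11287454976 / 73655081875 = -0.15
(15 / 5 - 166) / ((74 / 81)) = -13203 / 74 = -178.42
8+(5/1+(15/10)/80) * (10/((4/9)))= 7739/64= 120.92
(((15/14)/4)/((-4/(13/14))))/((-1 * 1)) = 195/3136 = 0.06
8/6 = 4/3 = 1.33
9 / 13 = 0.69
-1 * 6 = -6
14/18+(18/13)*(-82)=-13193/117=-112.76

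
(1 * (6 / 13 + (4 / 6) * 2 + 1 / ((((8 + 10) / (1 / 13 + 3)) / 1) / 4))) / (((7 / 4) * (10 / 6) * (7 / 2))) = 464 / 1911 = 0.24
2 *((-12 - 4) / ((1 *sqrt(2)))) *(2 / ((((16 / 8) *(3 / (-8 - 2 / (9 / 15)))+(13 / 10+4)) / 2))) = -10880 *sqrt(2) / 811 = -18.97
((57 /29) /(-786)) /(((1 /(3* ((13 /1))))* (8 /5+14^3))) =-95 /2674496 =-0.00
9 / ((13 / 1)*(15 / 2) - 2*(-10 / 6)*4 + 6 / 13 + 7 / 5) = 0.08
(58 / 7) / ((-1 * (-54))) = 29 / 189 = 0.15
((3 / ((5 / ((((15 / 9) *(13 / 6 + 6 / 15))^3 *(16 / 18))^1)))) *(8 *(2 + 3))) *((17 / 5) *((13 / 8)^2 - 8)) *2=-2662043923 / 43740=-60860.63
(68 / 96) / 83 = 17 / 1992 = 0.01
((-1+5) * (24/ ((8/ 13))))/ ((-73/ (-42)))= 6552/ 73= 89.75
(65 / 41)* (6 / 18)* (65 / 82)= 4225 / 10086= 0.42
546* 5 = 2730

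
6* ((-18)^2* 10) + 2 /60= 583201 /30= 19440.03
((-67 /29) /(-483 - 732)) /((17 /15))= 67 /39933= 0.00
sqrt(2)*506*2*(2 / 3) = 954.12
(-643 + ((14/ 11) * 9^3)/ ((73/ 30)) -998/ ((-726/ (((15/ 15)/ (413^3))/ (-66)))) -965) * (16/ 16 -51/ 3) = 1209076130391991448/ 61601825191599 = 19627.28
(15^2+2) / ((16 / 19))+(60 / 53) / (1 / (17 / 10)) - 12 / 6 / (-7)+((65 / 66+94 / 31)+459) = 4462031933 / 6072528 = 734.79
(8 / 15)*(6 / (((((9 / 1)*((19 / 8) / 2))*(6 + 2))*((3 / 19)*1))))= 32 / 135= 0.24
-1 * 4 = -4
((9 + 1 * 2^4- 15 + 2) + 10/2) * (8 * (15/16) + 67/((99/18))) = 334.59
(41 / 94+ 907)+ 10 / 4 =42767 / 47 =909.94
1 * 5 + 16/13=81/13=6.23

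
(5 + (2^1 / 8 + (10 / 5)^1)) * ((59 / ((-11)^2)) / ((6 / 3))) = 1711 / 968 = 1.77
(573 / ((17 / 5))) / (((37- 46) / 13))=-12415 / 51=-243.43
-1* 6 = -6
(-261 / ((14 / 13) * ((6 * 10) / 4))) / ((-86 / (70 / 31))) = 1131 / 2666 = 0.42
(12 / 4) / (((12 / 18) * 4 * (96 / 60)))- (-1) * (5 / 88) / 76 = 9415 / 13376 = 0.70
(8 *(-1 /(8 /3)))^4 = 81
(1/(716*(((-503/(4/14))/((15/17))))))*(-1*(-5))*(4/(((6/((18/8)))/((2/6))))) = -75/42857612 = -0.00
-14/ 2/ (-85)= 7/ 85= 0.08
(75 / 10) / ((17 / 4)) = 30 / 17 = 1.76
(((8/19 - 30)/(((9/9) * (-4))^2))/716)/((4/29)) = -8149/435328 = -0.02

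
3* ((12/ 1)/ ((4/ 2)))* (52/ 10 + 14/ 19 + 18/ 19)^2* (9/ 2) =34644996/ 9025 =3838.78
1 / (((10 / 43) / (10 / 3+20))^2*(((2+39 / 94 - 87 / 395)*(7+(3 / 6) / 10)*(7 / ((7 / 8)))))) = 3651775 / 44901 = 81.33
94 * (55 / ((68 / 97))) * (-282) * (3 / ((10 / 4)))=-42426054 / 17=-2495650.24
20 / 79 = 0.25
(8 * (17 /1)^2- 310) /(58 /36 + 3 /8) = 1008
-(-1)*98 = 98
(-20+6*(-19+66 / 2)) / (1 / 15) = 960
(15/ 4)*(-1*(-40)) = 150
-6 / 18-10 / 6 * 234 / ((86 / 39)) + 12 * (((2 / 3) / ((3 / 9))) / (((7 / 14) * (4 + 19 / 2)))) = -67198 / 387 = -173.64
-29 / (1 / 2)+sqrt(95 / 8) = -58+sqrt(190) / 4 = -54.55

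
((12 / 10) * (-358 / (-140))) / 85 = 537 / 14875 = 0.04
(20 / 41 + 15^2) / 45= 1849 / 369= 5.01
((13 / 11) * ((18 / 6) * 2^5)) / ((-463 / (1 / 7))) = -0.04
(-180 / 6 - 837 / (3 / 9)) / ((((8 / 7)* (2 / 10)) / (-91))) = 8093085 / 8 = 1011635.62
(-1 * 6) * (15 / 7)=-90 / 7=-12.86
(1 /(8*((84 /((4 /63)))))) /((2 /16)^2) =8 /1323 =0.01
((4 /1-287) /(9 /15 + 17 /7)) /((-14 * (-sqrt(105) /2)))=-283 * sqrt(105) /2226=-1.30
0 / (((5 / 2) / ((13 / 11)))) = 0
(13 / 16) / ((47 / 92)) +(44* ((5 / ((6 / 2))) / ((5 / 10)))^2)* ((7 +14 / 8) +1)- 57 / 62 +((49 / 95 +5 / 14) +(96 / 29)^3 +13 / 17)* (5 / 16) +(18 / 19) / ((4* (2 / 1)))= 36862943693979821 / 7713035688288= 4779.30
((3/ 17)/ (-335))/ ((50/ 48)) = -0.00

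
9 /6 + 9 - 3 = 15 /2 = 7.50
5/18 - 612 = -11011/18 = -611.72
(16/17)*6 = 96/17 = 5.65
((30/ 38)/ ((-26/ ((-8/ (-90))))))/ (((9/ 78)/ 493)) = -1972/ 171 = -11.53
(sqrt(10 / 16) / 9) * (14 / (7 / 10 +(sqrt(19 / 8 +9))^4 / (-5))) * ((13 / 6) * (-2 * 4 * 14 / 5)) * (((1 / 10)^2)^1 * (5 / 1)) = 5824 * sqrt(10) / 155385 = 0.12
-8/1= -8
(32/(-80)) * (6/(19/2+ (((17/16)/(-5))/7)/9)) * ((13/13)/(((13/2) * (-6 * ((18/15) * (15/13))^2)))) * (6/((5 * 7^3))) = 416/35179305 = 0.00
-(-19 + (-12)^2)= -125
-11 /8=-1.38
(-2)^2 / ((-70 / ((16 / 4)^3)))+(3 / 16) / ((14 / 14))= -1943 / 560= -3.47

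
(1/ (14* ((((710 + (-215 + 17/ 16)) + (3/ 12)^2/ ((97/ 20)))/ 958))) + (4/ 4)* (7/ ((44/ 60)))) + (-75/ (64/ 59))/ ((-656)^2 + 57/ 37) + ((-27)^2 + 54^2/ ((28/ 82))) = 50956705666996800617/ 5491972677408448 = 9278.40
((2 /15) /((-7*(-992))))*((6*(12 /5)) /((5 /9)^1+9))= 27 /933100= 0.00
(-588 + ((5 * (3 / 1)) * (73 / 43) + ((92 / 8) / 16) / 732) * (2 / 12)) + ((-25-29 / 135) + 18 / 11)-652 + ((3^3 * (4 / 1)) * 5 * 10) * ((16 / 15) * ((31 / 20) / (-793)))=-16470788410051 / 12963075840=-1270.59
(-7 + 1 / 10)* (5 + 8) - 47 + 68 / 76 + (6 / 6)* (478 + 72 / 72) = 343.19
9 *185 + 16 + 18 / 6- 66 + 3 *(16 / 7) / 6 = 11334 / 7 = 1619.14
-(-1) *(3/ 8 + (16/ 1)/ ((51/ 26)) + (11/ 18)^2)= 98101/ 11016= 8.91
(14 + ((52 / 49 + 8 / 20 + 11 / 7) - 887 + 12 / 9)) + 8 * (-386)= -2908126 / 735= -3956.63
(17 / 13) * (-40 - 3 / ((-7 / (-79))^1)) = -8789 / 91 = -96.58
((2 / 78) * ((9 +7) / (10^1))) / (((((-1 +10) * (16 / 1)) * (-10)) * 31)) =-1 / 1088100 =-0.00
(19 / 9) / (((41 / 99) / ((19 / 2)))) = 3971 / 82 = 48.43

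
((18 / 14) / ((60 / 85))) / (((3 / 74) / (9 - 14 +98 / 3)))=52207 / 42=1243.02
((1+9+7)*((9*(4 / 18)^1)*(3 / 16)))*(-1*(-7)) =357 / 8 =44.62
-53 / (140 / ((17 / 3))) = -901 / 420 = -2.15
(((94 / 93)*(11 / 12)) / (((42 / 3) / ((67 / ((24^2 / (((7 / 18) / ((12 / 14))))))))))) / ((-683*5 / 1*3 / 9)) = -242473 / 79027799040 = -0.00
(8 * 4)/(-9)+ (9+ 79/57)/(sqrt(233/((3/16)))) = -32/9+ 148 * sqrt(699)/13281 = -3.26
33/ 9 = 11/ 3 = 3.67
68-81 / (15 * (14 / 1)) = 4733 / 70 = 67.61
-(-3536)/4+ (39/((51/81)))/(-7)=104143/119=875.15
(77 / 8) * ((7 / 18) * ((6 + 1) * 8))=3773 / 18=209.61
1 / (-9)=-1 / 9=-0.11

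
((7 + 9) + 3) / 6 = 19 / 6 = 3.17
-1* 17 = -17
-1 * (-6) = 6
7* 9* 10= 630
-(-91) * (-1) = -91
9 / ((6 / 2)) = 3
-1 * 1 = -1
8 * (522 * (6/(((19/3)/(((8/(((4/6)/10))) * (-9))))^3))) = -852210284544000/6859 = -124247016262.43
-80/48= -5/3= -1.67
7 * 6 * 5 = 210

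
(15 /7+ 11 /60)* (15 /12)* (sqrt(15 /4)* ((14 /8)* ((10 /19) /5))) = 977* sqrt(15) /3648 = 1.04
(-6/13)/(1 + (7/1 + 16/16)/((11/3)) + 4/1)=-66/1027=-0.06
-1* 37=-37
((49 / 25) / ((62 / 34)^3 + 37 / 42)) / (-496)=-0.00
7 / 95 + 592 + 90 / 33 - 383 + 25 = 247457 / 1045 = 236.80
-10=-10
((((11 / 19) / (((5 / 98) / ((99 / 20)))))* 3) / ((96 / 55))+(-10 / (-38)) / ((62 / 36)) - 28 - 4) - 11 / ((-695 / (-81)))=1661315063 / 26198720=63.41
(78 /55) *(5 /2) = 3.55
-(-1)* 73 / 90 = 73 / 90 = 0.81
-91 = -91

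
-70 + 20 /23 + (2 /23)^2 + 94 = 13160 /529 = 24.88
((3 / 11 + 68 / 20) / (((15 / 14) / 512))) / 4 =361984 / 825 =438.77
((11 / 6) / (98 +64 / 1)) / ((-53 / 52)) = -143 / 12879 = -0.01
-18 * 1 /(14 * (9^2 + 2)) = -9 /581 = -0.02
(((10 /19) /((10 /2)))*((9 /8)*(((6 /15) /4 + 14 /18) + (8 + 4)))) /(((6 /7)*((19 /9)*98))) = 183 /21280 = 0.01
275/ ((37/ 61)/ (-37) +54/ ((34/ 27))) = 285175/ 44452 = 6.42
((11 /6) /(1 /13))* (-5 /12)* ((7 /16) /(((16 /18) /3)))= -15015 /1024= -14.66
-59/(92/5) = -295/92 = -3.21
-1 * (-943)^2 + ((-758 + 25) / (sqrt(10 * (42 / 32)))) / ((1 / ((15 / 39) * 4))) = -889249 - 5864 * sqrt(210) / 273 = -889560.27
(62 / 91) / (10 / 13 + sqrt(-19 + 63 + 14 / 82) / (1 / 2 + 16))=6920595 / 5671162-13299 * sqrt(74251) / 5671162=0.58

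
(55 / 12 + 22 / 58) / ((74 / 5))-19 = -480653 / 25752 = -18.66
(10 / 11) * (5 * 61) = 3050 / 11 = 277.27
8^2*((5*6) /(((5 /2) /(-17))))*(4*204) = -10653696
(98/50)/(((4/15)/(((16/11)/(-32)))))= -0.33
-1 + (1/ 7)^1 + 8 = 50/ 7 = 7.14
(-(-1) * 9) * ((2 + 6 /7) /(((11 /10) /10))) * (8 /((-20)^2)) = 360 /77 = 4.68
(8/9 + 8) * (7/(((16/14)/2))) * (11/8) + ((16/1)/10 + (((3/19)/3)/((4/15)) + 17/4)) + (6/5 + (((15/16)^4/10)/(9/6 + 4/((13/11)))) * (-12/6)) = 558403045649/3558113280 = 156.94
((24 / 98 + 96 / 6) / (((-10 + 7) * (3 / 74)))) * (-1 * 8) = 1068.55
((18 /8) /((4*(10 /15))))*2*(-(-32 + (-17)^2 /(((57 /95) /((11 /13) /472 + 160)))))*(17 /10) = -216964715967 /981760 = -220995.68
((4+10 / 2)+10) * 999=18981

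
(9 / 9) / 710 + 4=2841 / 710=4.00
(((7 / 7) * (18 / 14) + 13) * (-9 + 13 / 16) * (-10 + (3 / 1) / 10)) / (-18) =-63535 / 1008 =-63.03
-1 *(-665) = 665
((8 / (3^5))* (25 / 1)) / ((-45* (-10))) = 0.00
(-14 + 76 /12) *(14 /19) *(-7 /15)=2254 /855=2.64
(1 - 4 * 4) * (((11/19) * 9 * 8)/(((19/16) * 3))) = -63360/361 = -175.51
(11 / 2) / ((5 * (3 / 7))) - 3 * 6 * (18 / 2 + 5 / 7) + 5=-35131 / 210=-167.29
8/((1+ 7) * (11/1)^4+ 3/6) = 0.00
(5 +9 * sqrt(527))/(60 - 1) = 5/59 +9 * sqrt(527)/59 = 3.59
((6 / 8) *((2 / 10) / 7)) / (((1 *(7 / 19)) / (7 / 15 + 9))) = 1349 / 2450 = 0.55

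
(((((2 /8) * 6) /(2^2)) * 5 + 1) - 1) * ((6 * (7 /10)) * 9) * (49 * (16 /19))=55566 /19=2924.53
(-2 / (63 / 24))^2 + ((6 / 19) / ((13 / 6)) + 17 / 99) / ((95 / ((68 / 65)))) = 1440299972 / 2466288825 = 0.58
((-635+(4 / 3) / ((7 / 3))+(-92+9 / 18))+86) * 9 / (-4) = 80631 / 56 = 1439.84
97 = 97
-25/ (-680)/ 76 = 5/ 10336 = 0.00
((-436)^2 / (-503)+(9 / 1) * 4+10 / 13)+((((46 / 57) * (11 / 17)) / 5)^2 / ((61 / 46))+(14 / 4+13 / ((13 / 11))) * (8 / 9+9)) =-411481695754473 / 2080732359550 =-197.76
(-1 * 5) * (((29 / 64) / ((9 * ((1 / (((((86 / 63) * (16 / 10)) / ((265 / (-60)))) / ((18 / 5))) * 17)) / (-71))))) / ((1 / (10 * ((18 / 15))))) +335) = -65386715 / 30051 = -2175.86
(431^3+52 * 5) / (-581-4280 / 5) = -80063251 / 1437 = -55715.55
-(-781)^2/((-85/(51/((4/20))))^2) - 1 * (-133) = -5489516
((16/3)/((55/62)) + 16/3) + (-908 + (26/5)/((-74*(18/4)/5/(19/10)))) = -896.80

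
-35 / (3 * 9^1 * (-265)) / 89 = 7 / 127359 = 0.00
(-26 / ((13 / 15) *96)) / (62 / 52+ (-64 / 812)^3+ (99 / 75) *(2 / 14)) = -13593818875 / 60047246904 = -0.23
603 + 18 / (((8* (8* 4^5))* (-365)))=7212072951 / 11960320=603.00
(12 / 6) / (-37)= -2 / 37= -0.05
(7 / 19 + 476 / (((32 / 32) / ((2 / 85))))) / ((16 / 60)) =3297 / 76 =43.38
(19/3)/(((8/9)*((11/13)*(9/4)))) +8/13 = 3739/858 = 4.36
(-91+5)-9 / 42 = -1207 / 14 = -86.21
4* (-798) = -3192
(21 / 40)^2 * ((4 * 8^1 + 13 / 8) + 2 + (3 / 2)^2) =133623 / 12800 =10.44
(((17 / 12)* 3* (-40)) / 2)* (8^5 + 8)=-2785960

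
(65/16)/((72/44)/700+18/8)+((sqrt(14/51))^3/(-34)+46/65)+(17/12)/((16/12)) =64460963/18036720 - 7 * sqrt(714)/44217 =3.57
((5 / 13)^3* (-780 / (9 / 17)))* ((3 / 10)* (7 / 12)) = -14875 / 1014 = -14.67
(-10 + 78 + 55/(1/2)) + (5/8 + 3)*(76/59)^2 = 640556/3481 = 184.01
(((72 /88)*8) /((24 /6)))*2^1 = 36 /11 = 3.27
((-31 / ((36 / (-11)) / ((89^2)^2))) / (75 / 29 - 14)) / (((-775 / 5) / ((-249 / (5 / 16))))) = -6644905259828 / 24825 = -267669899.69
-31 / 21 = -1.48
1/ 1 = 1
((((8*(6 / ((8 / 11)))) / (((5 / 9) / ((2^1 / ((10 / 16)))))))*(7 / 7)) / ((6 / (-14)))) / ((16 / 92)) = -127512 / 25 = -5100.48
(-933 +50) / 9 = -883 / 9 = -98.11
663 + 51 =714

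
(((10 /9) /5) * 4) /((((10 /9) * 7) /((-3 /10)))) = -6 /175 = -0.03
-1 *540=-540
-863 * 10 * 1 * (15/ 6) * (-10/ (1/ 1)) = 215750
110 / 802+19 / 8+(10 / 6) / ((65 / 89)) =599813 / 125112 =4.79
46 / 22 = 23 / 11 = 2.09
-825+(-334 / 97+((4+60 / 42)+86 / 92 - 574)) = -43605161 / 31234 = -1396.08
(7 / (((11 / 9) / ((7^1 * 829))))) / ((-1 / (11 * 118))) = -43139502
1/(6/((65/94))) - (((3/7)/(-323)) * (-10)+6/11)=-6220729/14027244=-0.44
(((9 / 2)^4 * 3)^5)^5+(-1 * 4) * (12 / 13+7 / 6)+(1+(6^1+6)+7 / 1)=8777016584046687757687311557878318862432696025492183644772291736180343617953146312475352423833398194938196981 / 49438373408900946658371425009664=177534493528997511491037800000000000000000000000000000000000000000000000000000.00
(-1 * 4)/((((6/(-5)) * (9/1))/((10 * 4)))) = 400/27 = 14.81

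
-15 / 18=-5 / 6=-0.83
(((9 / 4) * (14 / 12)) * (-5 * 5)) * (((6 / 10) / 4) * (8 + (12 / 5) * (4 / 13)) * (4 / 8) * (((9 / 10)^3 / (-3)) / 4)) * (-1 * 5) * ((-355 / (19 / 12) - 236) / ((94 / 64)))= 1188024327 / 290225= 4093.46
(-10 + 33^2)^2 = 1164241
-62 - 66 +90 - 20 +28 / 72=-1037 / 18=-57.61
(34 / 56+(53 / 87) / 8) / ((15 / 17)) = 56593 / 73080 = 0.77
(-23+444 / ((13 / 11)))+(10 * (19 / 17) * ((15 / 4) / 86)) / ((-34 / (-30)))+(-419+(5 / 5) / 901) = -2256194301 / 34248812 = -65.88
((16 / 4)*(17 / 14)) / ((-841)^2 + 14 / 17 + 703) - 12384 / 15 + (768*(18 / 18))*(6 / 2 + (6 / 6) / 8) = 331608765029 / 210625485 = 1574.40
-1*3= -3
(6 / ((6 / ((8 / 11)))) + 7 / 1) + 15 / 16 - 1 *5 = 645 / 176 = 3.66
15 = 15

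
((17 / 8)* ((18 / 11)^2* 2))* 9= 12393 / 121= 102.42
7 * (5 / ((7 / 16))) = 80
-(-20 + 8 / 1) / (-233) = -12 / 233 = -0.05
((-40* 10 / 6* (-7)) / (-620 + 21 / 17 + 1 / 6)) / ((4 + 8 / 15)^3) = -590625 / 72940132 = -0.01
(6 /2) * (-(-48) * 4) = 576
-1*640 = -640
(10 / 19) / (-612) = -5 / 5814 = -0.00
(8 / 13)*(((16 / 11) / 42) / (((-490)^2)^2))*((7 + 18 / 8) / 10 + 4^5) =3727 / 9836191706250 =0.00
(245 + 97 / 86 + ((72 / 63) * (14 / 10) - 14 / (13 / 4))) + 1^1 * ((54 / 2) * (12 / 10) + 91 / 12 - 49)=1572379 / 6708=234.40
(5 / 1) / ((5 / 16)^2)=256 / 5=51.20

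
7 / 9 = 0.78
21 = 21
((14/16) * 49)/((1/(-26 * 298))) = -664391/2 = -332195.50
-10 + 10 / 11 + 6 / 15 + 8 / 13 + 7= -769 / 715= -1.08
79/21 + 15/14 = 29/6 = 4.83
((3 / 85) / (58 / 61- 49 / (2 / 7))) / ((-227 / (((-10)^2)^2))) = 732000 / 80294213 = 0.01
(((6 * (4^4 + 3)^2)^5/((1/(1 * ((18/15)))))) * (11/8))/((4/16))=348552203480982835151784851808/5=69710440696196567030356970000.00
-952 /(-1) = 952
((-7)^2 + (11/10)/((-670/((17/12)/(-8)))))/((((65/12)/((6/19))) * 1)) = 94550961/33098000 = 2.86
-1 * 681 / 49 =-681 / 49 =-13.90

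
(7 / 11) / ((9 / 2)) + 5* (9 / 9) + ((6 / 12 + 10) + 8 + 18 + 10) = 10225 / 198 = 51.64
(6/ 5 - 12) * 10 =-108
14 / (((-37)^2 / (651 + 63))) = 9996 / 1369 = 7.30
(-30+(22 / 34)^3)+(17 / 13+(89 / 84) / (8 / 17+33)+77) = 148391705729 / 3052682724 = 48.61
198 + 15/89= 17637/89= 198.17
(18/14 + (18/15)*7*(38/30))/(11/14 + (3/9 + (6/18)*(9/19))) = 237918/25475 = 9.34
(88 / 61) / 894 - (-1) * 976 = 26612636 / 27267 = 976.00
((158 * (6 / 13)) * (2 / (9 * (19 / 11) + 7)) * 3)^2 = 61168041 / 162409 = 376.63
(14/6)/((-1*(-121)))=7/363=0.02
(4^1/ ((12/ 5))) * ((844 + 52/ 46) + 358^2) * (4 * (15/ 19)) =296721000/ 437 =678995.42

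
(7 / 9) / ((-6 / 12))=-1.56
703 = 703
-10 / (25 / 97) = -194 / 5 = -38.80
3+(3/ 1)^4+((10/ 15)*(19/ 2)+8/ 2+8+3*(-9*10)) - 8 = -527/ 3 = -175.67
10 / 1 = 10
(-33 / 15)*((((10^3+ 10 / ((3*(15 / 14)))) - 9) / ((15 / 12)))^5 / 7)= -645772918903928775246848 / 6458484375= -99988307071491.33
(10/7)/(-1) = -1.43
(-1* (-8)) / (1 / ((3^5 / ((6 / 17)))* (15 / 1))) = 82620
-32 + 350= 318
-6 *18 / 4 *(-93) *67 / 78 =56079 / 26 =2156.88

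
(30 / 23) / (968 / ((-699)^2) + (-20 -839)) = -14658030 / 9653267693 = -0.00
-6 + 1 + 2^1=-3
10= 10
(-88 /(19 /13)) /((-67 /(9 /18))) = 572 /1273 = 0.45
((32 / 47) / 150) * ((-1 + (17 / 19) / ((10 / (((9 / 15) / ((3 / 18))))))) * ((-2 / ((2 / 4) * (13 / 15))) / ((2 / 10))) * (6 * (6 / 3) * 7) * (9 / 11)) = 15579648 / 3192475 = 4.88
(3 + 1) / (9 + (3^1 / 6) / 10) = 80 / 181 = 0.44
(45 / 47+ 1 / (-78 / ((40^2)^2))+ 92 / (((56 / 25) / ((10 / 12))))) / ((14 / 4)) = -1682674235 / 179634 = -9367.24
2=2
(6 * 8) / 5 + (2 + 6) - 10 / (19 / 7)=1322 / 95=13.92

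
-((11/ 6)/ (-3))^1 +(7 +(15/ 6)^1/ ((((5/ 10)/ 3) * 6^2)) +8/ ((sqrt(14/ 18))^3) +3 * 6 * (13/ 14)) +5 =216 * sqrt(7)/ 49 +7495/ 252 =41.40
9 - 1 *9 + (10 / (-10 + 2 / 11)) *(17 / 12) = -935 / 648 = -1.44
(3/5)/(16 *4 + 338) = 1/670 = 0.00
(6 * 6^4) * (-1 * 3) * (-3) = 69984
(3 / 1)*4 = 12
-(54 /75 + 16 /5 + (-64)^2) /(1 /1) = -102498 /25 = -4099.92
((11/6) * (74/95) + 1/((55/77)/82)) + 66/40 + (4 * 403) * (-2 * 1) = -3540979/1140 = -3106.12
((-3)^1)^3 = -27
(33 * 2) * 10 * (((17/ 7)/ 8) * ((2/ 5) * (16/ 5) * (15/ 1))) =26928/ 7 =3846.86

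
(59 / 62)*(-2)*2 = -118 / 31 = -3.81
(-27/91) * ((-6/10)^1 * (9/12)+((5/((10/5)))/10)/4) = 837/7280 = 0.11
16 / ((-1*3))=-5.33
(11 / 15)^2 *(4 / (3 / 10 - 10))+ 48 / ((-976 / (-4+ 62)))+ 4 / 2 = -286028 / 266265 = -1.07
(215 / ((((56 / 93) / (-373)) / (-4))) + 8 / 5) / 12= 37290787 / 840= 44393.79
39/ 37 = 1.05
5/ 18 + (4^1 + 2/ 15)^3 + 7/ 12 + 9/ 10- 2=950087/ 13500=70.38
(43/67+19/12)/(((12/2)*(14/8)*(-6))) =-1789/50652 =-0.04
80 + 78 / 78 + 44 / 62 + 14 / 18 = 82.49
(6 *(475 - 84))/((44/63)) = 3359.05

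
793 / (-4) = -793 / 4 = -198.25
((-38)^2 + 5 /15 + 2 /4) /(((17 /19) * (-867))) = -164711 /88434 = -1.86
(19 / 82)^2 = 361 / 6724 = 0.05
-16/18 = -8/9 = -0.89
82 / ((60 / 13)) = 533 / 30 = 17.77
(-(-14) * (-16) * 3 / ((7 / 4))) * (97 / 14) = -18624 / 7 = -2660.57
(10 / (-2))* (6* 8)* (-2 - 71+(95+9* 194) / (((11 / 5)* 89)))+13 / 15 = 224155927 / 14685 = 15264.28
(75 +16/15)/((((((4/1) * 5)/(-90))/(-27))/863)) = 79759323/10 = 7975932.30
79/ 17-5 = -6/ 17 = -0.35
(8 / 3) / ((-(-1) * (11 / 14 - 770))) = -112 / 32307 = -0.00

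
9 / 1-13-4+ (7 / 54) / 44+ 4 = -9497 / 2376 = -4.00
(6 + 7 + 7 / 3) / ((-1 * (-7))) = 46 / 21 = 2.19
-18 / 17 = -1.06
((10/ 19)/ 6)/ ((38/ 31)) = 155/ 2166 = 0.07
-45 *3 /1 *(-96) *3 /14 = 19440 /7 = 2777.14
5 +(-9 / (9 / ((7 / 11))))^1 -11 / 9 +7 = 1004 / 99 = 10.14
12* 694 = 8328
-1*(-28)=28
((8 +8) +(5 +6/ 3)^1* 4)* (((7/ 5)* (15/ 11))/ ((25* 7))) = 12/ 25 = 0.48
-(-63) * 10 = 630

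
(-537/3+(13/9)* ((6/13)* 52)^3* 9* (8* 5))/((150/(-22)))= -79071311/75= -1054284.15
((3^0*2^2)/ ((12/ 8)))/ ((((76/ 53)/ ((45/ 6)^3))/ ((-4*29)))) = -1729125/ 19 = -91006.58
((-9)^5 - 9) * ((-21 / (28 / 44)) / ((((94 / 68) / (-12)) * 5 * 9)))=-88350768 / 235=-375960.71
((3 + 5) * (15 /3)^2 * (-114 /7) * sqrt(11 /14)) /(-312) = 475 * sqrt(154) /637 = 9.25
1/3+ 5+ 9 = 43/3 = 14.33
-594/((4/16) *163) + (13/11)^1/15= -389921/26895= -14.50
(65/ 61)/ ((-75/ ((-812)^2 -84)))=-1714076/ 183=-9366.54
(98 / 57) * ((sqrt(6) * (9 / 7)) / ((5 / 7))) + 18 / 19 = 18 / 19 + 294 * sqrt(6) / 95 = 8.53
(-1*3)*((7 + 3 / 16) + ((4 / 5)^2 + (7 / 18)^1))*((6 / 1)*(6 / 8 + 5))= -680317 / 800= -850.40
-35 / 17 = -2.06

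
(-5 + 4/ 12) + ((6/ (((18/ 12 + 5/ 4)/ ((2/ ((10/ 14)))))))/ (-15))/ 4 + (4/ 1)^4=207266/ 825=251.23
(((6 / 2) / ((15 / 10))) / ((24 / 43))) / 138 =43 / 1656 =0.03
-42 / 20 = -21 / 10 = -2.10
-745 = -745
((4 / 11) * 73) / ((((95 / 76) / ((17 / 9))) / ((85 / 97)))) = 337552 / 9603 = 35.15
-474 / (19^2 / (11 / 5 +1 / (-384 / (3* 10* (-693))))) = -4272873 / 57760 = -73.98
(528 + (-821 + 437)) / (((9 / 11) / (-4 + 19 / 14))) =-3256 / 7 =-465.14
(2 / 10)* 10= 2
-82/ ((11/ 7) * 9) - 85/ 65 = -9145/ 1287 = -7.11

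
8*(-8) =-64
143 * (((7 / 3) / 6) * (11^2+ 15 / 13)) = 6793.11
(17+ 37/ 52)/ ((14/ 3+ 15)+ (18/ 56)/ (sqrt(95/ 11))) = 3035376540/ 3370339193 - 522207*sqrt(1045)/ 3370339193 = 0.90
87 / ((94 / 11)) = 957 / 94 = 10.18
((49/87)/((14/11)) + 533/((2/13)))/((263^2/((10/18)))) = 0.03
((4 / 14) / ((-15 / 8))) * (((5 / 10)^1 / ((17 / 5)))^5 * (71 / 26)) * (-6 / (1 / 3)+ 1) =44375 / 91204932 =0.00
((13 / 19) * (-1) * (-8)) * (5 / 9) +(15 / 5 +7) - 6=1204 / 171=7.04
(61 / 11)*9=549 / 11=49.91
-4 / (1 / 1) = -4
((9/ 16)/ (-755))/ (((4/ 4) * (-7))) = 9/ 84560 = 0.00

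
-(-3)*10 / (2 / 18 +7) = 135 / 32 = 4.22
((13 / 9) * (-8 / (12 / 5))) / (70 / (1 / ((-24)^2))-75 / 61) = -1586 / 13281003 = -0.00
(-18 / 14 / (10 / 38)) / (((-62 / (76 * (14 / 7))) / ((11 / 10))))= 71478 / 5425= 13.18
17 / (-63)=-17 / 63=-0.27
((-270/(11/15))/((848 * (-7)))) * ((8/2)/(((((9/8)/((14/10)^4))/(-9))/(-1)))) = 111132/14575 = 7.62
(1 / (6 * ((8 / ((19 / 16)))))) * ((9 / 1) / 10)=57 / 2560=0.02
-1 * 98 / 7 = -14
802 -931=-129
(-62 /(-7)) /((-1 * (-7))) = 1.27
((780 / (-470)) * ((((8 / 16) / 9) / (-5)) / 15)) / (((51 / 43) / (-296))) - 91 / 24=-17683237 / 4314600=-4.10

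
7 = 7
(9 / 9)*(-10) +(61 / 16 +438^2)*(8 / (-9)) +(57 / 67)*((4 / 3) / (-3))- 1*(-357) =-205242829 / 1206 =-170184.77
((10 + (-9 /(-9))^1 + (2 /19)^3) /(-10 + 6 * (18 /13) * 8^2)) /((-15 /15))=-980941 /46517738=-0.02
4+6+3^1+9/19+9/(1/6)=1282/19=67.47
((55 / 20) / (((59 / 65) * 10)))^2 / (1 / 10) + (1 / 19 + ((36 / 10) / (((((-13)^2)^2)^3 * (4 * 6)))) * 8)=239276809257896351723 / 246545928306523337440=0.97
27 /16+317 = 5099 /16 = 318.69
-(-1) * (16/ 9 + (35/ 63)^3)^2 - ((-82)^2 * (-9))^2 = -1946235924055655/ 531441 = -3662186252.20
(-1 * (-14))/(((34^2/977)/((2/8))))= 6839/2312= 2.96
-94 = -94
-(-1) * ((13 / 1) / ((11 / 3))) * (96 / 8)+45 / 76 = 36063 / 836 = 43.14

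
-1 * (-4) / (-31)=-4 / 31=-0.13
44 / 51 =0.86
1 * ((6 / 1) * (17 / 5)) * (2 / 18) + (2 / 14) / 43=2.27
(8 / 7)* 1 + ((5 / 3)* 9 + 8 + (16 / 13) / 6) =24.35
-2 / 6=-1 / 3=-0.33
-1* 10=-10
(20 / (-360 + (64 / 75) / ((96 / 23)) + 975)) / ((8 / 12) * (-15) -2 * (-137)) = 375 / 3045262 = 0.00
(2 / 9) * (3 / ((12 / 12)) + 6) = 2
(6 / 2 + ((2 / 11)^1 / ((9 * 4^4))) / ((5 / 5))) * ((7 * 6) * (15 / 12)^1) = 1330595 / 8448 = 157.50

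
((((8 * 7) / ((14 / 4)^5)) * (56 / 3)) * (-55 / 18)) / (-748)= 1280 / 157437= 0.01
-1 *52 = -52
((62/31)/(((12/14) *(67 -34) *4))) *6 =7/66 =0.11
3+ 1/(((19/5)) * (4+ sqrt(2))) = 409/133 - 5 * sqrt(2)/266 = 3.05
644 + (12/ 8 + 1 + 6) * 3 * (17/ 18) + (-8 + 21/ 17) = 134909/ 204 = 661.32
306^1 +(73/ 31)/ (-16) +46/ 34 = 2590359/ 8432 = 307.21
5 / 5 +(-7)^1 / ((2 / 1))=-5 / 2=-2.50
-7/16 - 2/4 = -15/16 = -0.94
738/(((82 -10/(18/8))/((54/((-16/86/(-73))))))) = 281464713/1396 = 201622.29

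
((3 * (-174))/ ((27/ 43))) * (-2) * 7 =34916/ 3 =11638.67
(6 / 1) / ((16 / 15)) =45 / 8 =5.62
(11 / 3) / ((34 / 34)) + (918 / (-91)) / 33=3.36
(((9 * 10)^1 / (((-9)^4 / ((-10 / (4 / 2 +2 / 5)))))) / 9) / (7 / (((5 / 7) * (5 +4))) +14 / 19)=-11875 / 3413907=-0.00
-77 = -77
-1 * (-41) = 41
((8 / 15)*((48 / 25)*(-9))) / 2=-576 / 125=-4.61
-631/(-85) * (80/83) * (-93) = -938928/1411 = -665.43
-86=-86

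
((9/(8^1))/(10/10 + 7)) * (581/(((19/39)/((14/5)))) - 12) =1422387/3040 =467.89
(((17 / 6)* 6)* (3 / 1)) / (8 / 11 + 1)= 561 / 19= 29.53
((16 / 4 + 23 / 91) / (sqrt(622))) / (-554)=-387 * sqrt(622) / 31357508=-0.00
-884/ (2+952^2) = -442/ 453153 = -0.00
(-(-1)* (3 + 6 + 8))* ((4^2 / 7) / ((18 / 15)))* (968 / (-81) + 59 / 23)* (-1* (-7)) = -11889800 / 5589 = -2127.36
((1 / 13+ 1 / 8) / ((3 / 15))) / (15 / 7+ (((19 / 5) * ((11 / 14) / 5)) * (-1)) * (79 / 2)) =-18375 / 390286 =-0.05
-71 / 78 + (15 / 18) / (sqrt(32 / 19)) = -71 / 78 + 5 * sqrt(38) / 48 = -0.27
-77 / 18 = -4.28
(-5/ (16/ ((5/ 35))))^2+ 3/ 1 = 37657/ 12544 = 3.00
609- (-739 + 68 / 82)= 1347.17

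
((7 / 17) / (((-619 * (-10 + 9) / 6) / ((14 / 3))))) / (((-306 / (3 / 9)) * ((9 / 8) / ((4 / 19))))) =-3136 / 825939747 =-0.00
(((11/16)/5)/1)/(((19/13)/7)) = 1001/1520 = 0.66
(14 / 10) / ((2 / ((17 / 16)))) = 119 / 160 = 0.74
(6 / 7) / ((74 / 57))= 171 / 259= 0.66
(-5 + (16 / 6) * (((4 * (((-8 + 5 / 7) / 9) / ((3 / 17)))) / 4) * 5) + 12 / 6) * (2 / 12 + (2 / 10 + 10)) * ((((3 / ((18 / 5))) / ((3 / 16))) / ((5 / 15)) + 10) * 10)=-37714970 / 243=-155205.64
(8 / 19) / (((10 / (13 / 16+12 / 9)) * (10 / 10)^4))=103 / 1140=0.09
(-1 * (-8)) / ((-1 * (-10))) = 4 / 5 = 0.80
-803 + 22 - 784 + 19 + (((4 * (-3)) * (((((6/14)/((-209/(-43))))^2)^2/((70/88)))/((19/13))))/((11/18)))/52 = -4709864846899904786/3046484338347065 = -1546.00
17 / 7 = 2.43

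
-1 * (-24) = 24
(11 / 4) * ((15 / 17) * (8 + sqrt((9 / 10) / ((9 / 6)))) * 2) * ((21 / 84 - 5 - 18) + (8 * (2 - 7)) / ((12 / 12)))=-41415 / 17 - 8283 * sqrt(15) / 136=-2672.06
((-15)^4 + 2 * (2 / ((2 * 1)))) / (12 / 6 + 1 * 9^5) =50627 / 59051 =0.86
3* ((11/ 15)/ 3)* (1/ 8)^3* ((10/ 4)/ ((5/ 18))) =33/ 2560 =0.01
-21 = -21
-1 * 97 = -97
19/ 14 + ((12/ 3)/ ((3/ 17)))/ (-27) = 587/ 1134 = 0.52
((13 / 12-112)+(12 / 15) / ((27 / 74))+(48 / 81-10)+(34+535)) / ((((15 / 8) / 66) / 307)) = 3288779252 / 675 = 4872265.56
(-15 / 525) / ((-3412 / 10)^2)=-5 / 20373052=-0.00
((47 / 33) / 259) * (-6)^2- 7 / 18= -9791 / 51282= -0.19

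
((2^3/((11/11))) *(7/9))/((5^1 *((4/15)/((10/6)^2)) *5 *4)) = 35/54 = 0.65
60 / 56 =15 / 14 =1.07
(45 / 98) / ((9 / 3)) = 15 / 98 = 0.15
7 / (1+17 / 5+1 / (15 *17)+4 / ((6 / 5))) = 1785 / 1973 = 0.90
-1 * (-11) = 11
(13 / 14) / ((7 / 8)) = 52 / 49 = 1.06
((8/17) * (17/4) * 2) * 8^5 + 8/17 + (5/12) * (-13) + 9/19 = 508017737/3876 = 131067.53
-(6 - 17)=11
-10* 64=-640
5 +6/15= 5.40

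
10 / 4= 5 / 2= 2.50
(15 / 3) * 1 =5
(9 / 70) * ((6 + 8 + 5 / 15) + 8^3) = 4737 / 70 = 67.67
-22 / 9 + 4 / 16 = -79 / 36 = -2.19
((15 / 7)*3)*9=405 / 7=57.86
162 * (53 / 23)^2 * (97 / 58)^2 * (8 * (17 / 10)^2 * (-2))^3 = -1653574373767757088 / 6951390625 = -237876773.58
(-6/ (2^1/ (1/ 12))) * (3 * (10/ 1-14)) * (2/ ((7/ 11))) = 66/ 7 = 9.43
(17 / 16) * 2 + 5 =57 / 8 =7.12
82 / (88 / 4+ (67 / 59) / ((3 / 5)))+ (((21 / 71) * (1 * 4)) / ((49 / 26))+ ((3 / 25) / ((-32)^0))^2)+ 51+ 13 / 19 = 1391675397523 / 24959029375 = 55.76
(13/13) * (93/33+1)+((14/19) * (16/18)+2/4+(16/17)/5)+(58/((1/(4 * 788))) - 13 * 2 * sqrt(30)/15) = 58460722777/319770 - 26 * sqrt(30)/15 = 182811.67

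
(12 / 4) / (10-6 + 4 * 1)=3 / 8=0.38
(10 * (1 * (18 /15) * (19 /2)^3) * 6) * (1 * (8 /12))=41154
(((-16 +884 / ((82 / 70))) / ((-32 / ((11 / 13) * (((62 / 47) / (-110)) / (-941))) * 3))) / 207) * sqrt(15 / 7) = -234701 * sqrt(105) / 4098871675080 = -0.00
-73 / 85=-0.86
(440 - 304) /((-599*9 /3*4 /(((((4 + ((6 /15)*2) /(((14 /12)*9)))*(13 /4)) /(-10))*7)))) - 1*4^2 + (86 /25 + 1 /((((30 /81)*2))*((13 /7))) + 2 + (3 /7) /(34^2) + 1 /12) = -135736999907 /14177790900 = -9.57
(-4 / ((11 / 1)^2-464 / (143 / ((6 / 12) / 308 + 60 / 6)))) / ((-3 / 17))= 748748 / 2924979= 0.26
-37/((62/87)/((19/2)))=-61161/124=-493.23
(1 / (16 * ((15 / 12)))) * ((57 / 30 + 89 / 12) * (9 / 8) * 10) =1677 / 320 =5.24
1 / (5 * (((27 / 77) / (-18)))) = -10.27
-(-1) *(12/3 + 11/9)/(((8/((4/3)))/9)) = 47/6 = 7.83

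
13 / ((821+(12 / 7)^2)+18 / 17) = 10829 / 687223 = 0.02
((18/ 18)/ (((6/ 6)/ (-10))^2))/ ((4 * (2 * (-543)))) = -25/ 1086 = -0.02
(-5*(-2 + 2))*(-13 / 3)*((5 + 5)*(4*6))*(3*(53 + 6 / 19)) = 0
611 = 611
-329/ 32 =-10.28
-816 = -816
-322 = -322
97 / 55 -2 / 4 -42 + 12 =-3161 / 110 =-28.74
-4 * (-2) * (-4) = -32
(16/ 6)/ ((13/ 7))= 1.44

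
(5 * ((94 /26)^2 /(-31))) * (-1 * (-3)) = -33135 /5239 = -6.32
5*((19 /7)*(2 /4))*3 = 285 /14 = 20.36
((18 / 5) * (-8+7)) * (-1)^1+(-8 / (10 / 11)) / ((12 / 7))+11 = 142 / 15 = 9.47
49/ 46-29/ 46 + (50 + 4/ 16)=4663/ 92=50.68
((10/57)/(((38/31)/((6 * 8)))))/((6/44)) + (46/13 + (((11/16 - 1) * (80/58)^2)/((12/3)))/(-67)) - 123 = -54802402918/793309413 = -69.08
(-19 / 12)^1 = -19 / 12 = -1.58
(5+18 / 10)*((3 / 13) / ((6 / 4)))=1.05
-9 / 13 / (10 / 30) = -27 / 13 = -2.08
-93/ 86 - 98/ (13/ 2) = -18065/ 1118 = -16.16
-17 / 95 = -0.18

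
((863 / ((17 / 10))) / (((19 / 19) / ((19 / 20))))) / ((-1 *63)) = -16397 / 2142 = -7.65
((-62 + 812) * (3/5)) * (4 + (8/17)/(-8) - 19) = -115200/17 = -6776.47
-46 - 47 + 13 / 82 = -7613 / 82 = -92.84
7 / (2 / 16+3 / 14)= 392 / 19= 20.63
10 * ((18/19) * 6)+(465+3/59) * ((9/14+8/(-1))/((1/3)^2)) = -241186707/7847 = -30736.17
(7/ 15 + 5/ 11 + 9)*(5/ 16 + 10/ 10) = 11459/ 880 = 13.02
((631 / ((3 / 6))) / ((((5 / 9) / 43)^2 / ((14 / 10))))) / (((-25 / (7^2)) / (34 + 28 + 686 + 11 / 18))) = -1941295577067 / 125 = -15530364616.54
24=24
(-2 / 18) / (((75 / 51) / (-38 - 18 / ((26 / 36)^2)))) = 208318 / 38025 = 5.48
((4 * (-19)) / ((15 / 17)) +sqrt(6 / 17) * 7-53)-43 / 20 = -8477 / 60 +7 * sqrt(102) / 17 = -137.12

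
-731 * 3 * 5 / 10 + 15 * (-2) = -2253 / 2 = -1126.50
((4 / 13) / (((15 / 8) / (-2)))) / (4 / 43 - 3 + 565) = -1376 / 2356575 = -0.00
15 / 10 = 3 / 2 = 1.50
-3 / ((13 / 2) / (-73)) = 33.69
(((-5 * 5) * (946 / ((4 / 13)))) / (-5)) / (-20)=-6149 / 8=-768.62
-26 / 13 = -2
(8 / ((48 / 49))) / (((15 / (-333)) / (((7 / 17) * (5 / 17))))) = -12691 / 578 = -21.96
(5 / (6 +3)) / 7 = 5 / 63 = 0.08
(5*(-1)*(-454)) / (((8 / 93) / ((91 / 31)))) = 309855 / 4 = 77463.75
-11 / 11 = -1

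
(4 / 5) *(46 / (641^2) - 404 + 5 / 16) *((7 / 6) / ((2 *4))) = -18577157501 / 394445760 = -47.10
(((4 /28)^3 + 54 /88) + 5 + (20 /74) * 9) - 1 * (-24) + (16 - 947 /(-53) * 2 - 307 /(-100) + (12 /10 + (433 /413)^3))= 3388914761913306 /37989225757175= 89.21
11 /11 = 1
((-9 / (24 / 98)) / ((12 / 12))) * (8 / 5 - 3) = 1029 / 20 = 51.45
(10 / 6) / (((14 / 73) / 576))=35040 / 7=5005.71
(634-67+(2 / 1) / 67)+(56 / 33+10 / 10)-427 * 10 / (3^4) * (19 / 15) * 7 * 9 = -72372940 / 19899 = -3637.01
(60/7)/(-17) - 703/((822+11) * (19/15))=-1.17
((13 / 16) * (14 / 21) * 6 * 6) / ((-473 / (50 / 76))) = -975 / 35948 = -0.03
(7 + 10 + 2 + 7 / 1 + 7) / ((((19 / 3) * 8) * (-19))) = -99 / 2888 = -0.03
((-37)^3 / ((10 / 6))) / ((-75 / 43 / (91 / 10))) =198205189 / 1250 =158564.15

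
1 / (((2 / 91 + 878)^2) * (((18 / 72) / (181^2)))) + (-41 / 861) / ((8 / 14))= 207440449 / 2394003750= 0.09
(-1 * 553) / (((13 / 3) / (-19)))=31521 / 13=2424.69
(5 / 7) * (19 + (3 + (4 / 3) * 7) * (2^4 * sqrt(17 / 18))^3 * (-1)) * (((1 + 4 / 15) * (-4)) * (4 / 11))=-5776 / 231 + 195805184 * sqrt(34) / 18711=60994.21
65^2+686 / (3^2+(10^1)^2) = 461211 / 109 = 4231.29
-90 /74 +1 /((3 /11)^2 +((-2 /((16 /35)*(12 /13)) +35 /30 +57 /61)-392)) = -12607256967 /10344410383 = -1.22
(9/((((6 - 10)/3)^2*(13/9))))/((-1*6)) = -243/416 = -0.58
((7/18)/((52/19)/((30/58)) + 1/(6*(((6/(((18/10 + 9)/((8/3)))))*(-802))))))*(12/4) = 4266640/19350143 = 0.22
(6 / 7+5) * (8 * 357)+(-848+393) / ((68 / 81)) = 1100649 / 68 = 16186.01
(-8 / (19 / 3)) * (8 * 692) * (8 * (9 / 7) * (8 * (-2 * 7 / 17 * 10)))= 1530593280 / 323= 4738678.89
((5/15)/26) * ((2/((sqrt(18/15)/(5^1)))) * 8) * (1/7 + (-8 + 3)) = -4.55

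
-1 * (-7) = 7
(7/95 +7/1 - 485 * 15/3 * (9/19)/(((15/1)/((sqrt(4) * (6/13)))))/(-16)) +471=2383509/4940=482.49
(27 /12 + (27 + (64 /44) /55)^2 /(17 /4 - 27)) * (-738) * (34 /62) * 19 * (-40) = -1896460036454268 /206511305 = -9183323.09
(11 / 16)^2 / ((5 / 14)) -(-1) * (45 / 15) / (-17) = 12479 / 10880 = 1.15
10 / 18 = 5 / 9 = 0.56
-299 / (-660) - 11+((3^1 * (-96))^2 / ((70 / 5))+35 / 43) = 1175041799 / 198660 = 5914.84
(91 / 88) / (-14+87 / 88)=-91 / 1145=-0.08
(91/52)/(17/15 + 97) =105/5888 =0.02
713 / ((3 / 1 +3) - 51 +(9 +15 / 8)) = -5704 / 273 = -20.89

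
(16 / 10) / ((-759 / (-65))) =104 / 759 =0.14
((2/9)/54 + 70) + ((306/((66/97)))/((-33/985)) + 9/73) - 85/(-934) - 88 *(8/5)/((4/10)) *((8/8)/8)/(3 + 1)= -13364.46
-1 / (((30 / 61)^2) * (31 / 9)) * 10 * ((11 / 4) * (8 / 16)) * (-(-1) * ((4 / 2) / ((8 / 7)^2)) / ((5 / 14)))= -14039333 / 198400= -70.76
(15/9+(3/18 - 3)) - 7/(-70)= -16/15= -1.07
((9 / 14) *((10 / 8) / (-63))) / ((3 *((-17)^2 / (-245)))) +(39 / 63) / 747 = 160781 / 36268344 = 0.00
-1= -1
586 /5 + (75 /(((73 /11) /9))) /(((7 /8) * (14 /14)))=596446 /2555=233.44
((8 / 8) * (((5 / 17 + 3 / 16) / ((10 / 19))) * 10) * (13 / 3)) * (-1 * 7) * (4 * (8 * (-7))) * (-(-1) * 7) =22196902 / 51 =435233.37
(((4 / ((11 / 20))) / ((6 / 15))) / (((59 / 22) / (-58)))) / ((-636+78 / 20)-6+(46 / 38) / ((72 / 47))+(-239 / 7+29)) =1110816000 / 1814877347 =0.61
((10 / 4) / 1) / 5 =1 / 2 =0.50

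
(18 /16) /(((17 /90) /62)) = 12555 /34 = 369.26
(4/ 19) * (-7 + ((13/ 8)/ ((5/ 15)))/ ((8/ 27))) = 605/ 304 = 1.99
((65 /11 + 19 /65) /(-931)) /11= -4434 /7322315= -0.00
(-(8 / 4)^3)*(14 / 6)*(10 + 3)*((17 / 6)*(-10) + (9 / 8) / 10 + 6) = 485303 / 90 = 5392.26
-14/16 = -0.88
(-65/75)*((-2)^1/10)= 13/75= 0.17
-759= -759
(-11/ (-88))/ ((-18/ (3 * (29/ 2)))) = -29/ 96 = -0.30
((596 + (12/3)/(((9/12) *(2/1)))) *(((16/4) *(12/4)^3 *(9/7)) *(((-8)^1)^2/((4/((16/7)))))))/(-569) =-148967424/27881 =-5342.97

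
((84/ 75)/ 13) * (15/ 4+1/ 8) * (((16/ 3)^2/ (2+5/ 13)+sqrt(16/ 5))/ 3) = 434 * sqrt(5)/ 4875+896/ 675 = 1.53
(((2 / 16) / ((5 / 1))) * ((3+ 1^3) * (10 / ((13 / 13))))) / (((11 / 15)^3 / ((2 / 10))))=675 / 1331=0.51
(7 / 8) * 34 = 119 / 4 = 29.75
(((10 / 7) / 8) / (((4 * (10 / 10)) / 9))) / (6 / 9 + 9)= 135 / 3248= 0.04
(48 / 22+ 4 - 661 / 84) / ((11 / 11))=-1559 / 924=-1.69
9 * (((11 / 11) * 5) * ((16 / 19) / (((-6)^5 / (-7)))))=35 / 1026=0.03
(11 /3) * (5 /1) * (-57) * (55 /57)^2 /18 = -166375 /3078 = -54.05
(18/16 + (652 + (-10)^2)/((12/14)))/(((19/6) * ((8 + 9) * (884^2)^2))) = 21083/788990136077312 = 0.00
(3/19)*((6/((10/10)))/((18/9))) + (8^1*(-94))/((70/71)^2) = -17995427/23275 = -773.17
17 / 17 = 1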